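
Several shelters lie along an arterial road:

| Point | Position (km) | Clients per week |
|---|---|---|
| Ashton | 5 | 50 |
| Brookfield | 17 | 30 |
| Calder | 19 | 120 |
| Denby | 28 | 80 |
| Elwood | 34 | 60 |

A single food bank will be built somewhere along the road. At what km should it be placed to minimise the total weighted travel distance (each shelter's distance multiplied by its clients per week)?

x = 19

For a sum of weighted absolute distances on a line, the optimum is the weighted median (not the mean). Total weight W = 340; half-weight = 170.
Sort by position and accumulate weight:
  km 5 (Ashton, w=50) → cum 50
  km 17 (Brookfield, w=30) → cum 80
  km 19 (Calder, w=120) → cum 200  ≥ 170 → median here
  km 28 (Denby, w=80) → cum 280
  km 34 (Elwood, w=60) → cum 340
Optimal location: km 19.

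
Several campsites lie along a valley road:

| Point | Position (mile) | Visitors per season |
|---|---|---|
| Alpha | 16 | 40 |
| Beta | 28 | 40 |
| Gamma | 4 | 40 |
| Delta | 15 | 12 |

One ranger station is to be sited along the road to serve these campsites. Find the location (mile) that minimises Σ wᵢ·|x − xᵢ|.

For a sum of weighted absolute distances on a line, the optimum is the weighted median (not the mean). Total weight W = 132; half-weight = 66.
Sort by position and accumulate weight:
  mile 4 (Gamma, w=40) → cum 40
  mile 15 (Delta, w=12) → cum 52
  mile 16 (Alpha, w=40) → cum 92  ≥ 66 → median here
  mile 28 (Beta, w=40) → cum 132
Optimal location: mile 16.

x = 16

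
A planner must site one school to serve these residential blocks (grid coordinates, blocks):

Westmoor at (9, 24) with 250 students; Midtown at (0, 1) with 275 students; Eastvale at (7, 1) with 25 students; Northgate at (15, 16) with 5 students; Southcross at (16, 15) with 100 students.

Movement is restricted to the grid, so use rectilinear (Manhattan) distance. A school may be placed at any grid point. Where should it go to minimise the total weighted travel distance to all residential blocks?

Manhattan distance separates: Σwᵢ(|x−xᵢ|+|y−yᵢ|) = Σwᵢ|x−xᵢ| + Σwᵢ|y−yᵢ|, so x and y are optimised independently as 1-D weighted medians.
Total weight W = 655; half = 327.5.
x-coordinate, sorted with cumulative weight:
  x=0 (Midtown, w=275) cum 275
  x=7 (Eastvale, w=25) cum 300
  x=9 (Westmoor, w=250) cum 550  ← median
  x=15 (Northgate, w=5) cum 555
  x=16 (Southcross, w=100) cum 655
⇒ x* = 9
y-coordinate, sorted with cumulative weight:
  y=1 (Midtown, w=275) cum 275
  y=1 (Eastvale, w=25) cum 300
  y=15 (Southcross, w=100) cum 400  ← median
  y=16 (Northgate, w=5) cum 405
  y=24 (Westmoor, w=250) cum 655
⇒ y* = 15

(9, 15)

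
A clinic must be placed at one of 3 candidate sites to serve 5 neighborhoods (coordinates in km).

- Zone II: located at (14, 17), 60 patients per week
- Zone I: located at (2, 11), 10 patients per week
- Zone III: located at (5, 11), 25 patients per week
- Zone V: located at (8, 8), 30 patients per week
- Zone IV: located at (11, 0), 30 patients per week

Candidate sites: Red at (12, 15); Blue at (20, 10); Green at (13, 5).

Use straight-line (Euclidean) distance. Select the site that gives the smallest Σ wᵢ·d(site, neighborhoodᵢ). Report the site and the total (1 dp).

Red, total 1171.8 km

Total weighted distance at each candidate:
  Red (12, 15): total = 1171.8
  Blue (20, 10): total = 1877.9
  Green (13, 5): total = 1434.3
Minimum is at Red with total 1171.8 km.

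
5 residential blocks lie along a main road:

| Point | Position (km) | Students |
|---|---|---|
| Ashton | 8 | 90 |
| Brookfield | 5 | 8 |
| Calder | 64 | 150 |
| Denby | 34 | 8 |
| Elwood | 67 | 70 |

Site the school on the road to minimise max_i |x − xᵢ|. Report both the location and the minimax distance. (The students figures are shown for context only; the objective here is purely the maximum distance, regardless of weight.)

location 36, max distance 31

The 1-center on a line is the midpoint of the two extreme points: leftmost at 5, rightmost at 67.
Optimal location = (5 + 67)/2 = 36; maximum distance = (67 − 5)/2 = 31.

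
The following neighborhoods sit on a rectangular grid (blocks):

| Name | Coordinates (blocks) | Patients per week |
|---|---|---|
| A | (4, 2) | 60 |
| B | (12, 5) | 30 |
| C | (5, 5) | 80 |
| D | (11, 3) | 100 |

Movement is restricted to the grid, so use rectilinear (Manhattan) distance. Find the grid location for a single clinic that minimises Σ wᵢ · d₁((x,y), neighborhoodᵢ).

Manhattan distance separates: Σwᵢ(|x−xᵢ|+|y−yᵢ|) = Σwᵢ|x−xᵢ| + Σwᵢ|y−yᵢ|, so x and y are optimised independently as 1-D weighted medians.
Total weight W = 270; half = 135.
x-coordinate, sorted with cumulative weight:
  x=4 (A, w=60) cum 60
  x=5 (C, w=80) cum 140  ← median
  x=11 (D, w=100) cum 240
  x=12 (B, w=30) cum 270
⇒ x* = 5
y-coordinate, sorted with cumulative weight:
  y=2 (A, w=60) cum 60
  y=3 (D, w=100) cum 160  ← median
  y=5 (B, w=30) cum 190
  y=5 (C, w=80) cum 270
⇒ y* = 3

(5, 3)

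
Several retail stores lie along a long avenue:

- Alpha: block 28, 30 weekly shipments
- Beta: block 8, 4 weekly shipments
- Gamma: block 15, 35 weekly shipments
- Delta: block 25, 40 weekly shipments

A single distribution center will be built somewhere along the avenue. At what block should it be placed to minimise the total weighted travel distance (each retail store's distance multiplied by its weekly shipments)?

For a sum of weighted absolute distances on a line, the optimum is the weighted median (not the mean). Total weight W = 109; half-weight = 54.5.
Sort by position and accumulate weight:
  block 8 (Beta, w=4) → cum 4
  block 15 (Gamma, w=35) → cum 39
  block 25 (Delta, w=40) → cum 79  ≥ 54.5 → median here
  block 28 (Alpha, w=30) → cum 109
Optimal location: block 25.

x = 25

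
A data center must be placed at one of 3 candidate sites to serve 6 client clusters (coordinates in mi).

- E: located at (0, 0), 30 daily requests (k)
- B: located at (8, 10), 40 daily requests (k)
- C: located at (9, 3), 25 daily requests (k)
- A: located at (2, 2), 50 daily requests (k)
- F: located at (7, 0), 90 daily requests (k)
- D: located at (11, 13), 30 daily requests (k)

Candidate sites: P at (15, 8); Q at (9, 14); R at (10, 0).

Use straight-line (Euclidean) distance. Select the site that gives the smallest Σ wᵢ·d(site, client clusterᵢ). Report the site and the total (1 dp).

Total weighted distance at each candidate:
  P (15, 8): total = 2922.7
  Q (9, 14): total = 2973.7
  R (10, 0): total = 1860.4
Minimum is at R with total 1860.4 mi.

R, total 1860.4 mi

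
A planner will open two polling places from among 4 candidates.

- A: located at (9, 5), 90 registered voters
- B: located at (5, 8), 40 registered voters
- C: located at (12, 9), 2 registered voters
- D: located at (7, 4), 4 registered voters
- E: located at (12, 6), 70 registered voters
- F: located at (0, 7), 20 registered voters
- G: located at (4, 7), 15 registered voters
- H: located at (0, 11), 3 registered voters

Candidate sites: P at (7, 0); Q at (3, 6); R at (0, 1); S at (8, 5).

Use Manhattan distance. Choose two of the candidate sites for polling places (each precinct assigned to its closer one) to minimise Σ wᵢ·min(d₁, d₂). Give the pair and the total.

{Q, S}, total 758

Evaluate every pair (each demand assigned to the nearer of the two):
  {Q, S}: total = 758
  {R, S}: total = 944
  {P, S}: total = 1036
  {P, Q}: total = 1594
  {Q, R}: total = 1602
  {P, R}: total = 2144
Best pair: {Q, S} with total 758.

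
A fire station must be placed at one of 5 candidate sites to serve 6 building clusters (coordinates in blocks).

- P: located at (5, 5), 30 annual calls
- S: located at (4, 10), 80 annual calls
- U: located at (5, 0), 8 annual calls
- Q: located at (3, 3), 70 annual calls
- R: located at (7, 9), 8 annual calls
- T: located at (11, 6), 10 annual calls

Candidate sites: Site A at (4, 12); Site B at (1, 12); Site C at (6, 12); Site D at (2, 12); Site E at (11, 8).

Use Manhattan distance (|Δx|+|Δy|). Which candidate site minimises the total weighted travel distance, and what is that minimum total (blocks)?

Total weighted distance at each candidate:
  Site A (4, 12): total = 1382
  Site B (1, 12): total = 1860
  Site C (6, 12): total = 1646
  Site D (2, 12): total = 1654
  Site E (11, 8): total = 2072
Minimum is at Site A with total 1382 blocks.

Site A, total 1382 blocks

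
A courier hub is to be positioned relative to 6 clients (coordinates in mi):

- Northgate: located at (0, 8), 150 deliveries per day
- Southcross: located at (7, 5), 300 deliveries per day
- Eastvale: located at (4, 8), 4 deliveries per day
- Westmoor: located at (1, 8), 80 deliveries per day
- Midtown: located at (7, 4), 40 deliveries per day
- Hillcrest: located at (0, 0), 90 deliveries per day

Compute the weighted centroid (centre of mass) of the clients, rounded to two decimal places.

The minimiser of Σwᵢ‖p−pᵢ‖² is the weighted centroid p* = (Σwᵢpᵢ)/(Σwᵢ).
Σwᵢ = 664.
Σwᵢxᵢ = 150·0 + 300·7 + 4·4 + 80·1 + 40·7 + 90·0 = 2476.
Σwᵢyᵢ = 150·8 + 300·5 + 4·8 + 80·8 + 40·4 + 90·0 = 3532.
x* = 2476/664 = 3.73, y* = 3532/664 = 5.32.

(3.73, 5.32)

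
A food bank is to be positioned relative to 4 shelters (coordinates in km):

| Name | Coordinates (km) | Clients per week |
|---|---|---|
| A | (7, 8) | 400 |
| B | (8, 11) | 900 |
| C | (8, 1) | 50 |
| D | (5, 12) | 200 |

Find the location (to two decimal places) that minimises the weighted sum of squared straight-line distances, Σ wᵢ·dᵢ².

(7.35, 10.03)

The minimiser of Σwᵢ‖p−pᵢ‖² is the weighted centroid p* = (Σwᵢpᵢ)/(Σwᵢ).
Σwᵢ = 1550.
Σwᵢxᵢ = 400·7 + 900·8 + 50·8 + 200·5 = 11400.
Σwᵢyᵢ = 400·8 + 900·11 + 50·1 + 200·12 = 15550.
x* = 11400/1550 = 7.35, y* = 15550/1550 = 10.03.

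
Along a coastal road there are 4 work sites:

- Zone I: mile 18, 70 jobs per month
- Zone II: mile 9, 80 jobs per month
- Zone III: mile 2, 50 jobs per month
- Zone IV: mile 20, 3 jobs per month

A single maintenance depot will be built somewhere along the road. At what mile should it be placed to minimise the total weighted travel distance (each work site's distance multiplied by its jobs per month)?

For a sum of weighted absolute distances on a line, the optimum is the weighted median (not the mean). Total weight W = 203; half-weight = 101.5.
Sort by position and accumulate weight:
  mile 2 (Zone III, w=50) → cum 50
  mile 9 (Zone II, w=80) → cum 130  ≥ 101.5 → median here
  mile 18 (Zone I, w=70) → cum 200
  mile 20 (Zone IV, w=3) → cum 203
Optimal location: mile 9.

x = 9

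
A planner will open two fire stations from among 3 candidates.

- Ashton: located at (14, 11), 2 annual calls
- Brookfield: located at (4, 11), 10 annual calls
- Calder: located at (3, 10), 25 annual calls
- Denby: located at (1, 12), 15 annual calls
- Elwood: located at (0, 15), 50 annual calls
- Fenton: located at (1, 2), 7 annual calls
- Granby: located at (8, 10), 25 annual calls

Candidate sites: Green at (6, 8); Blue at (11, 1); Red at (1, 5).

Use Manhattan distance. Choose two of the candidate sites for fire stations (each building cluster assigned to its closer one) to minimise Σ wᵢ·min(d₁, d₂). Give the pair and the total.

Evaluate every pair (each demand assigned to the nearer of the two):
  {Green, Red}: total = 973
  {Green, Blue}: total = 1159
  {Blue, Red}: total = 1267
Best pair: {Green, Red} with total 973.

{Green, Red}, total 973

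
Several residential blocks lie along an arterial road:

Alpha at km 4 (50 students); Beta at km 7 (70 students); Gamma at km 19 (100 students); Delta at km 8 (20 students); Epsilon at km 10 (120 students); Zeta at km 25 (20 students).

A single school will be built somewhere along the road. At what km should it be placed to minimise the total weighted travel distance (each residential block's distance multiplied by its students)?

x = 10

For a sum of weighted absolute distances on a line, the optimum is the weighted median (not the mean). Total weight W = 380; half-weight = 190.
Sort by position and accumulate weight:
  km 4 (Alpha, w=50) → cum 50
  km 7 (Beta, w=70) → cum 120
  km 8 (Delta, w=20) → cum 140
  km 10 (Epsilon, w=120) → cum 260  ≥ 190 → median here
  km 19 (Gamma, w=100) → cum 360
  km 25 (Zeta, w=20) → cum 380
Optimal location: km 10.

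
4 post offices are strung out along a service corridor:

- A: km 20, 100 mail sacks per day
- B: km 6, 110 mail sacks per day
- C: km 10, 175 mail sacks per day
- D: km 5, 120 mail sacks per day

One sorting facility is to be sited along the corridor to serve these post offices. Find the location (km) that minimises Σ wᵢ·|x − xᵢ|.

For a sum of weighted absolute distances on a line, the optimum is the weighted median (not the mean). Total weight W = 505; half-weight = 252.5.
Sort by position and accumulate weight:
  km 5 (D, w=120) → cum 120
  km 6 (B, w=110) → cum 230
  km 10 (C, w=175) → cum 405  ≥ 252.5 → median here
  km 20 (A, w=100) → cum 505
Optimal location: km 10.

x = 10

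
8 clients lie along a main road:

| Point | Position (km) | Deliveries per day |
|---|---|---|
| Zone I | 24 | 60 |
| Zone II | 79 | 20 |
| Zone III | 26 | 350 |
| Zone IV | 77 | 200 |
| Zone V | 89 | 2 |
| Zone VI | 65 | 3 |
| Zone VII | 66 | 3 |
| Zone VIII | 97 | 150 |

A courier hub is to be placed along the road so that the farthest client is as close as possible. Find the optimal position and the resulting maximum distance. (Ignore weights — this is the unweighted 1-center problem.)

location 60.5, max distance 36.5

The 1-center on a line is the midpoint of the two extreme points: leftmost at 24, rightmost at 97.
Optimal location = (24 + 97)/2 = 60.5; maximum distance = (97 − 24)/2 = 36.5.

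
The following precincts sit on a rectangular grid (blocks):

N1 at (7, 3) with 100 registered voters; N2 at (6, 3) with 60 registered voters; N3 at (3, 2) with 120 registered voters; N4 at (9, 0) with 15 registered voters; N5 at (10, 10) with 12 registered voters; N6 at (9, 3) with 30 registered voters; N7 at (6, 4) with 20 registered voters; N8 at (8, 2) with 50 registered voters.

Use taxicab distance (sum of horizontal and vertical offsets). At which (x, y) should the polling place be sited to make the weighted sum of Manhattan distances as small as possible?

Manhattan distance separates: Σwᵢ(|x−xᵢ|+|y−yᵢ|) = Σwᵢ|x−xᵢ| + Σwᵢ|y−yᵢ|, so x and y are optimised independently as 1-D weighted medians.
Total weight W = 407; half = 203.5.
x-coordinate, sorted with cumulative weight:
  x=3 (N3, w=120) cum 120
  x=6 (N2, w=60) cum 180
  x=6 (N7, w=20) cum 200
  x=7 (N1, w=100) cum 300  ← median
  x=8 (N8, w=50) cum 350
  x=9 (N4, w=15) cum 365
  x=9 (N6, w=30) cum 395
  x=10 (N5, w=12) cum 407
⇒ x* = 7
y-coordinate, sorted with cumulative weight:
  y=0 (N4, w=15) cum 15
  y=2 (N3, w=120) cum 135
  y=2 (N8, w=50) cum 185
  y=3 (N1, w=100) cum 285  ← median
  y=3 (N2, w=60) cum 345
  y=3 (N6, w=30) cum 375
  y=4 (N7, w=20) cum 395
  y=10 (N5, w=12) cum 407
⇒ y* = 3

(7, 3)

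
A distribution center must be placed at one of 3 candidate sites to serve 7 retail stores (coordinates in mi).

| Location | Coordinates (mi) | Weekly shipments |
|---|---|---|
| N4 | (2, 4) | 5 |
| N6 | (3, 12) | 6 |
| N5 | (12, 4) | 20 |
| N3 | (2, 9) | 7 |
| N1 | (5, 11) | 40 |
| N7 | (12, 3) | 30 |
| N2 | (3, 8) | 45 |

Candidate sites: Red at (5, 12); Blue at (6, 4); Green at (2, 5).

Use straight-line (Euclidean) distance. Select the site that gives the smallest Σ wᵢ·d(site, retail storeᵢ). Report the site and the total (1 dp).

Total weighted distance at each candidate:
  Red (5, 12): total = 880.3
  Blue (6, 4): total = 926.4
  Green (2, 5): total = 993.0
Minimum is at Red with total 880.3 mi.

Red, total 880.3 mi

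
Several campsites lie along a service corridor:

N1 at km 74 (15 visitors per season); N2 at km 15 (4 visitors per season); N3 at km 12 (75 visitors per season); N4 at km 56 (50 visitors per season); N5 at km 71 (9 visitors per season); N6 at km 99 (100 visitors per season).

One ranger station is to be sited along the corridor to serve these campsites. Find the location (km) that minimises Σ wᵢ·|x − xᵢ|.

x = 56

For a sum of weighted absolute distances on a line, the optimum is the weighted median (not the mean). Total weight W = 253; half-weight = 126.5.
Sort by position and accumulate weight:
  km 12 (N3, w=75) → cum 75
  km 15 (N2, w=4) → cum 79
  km 56 (N4, w=50) → cum 129  ≥ 126.5 → median here
  km 71 (N5, w=9) → cum 138
  km 74 (N1, w=15) → cum 153
  km 99 (N6, w=100) → cum 253
Optimal location: km 56.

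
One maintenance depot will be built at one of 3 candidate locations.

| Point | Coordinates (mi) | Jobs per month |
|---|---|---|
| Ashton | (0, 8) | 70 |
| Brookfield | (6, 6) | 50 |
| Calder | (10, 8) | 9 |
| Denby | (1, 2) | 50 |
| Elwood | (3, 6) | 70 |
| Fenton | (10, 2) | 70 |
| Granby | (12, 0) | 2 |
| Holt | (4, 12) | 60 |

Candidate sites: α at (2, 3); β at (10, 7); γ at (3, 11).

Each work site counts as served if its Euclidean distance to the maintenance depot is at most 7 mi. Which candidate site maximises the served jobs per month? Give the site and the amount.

γ, covering 250

Coverage radius r = 7 mi; a point is covered iff (Δx)²+(Δy)² ≤ 7² = 49.
  α (2, 3): covers {Ashton, Brookfield, Denby, Elwood} → 240
  β (10, 7): covers {Brookfield, Calder, Fenton} → 129
  γ (3, 11): covers {Ashton, Brookfield, Elwood, Holt} → 250
Maximum coverage at γ: 250 jobs per month.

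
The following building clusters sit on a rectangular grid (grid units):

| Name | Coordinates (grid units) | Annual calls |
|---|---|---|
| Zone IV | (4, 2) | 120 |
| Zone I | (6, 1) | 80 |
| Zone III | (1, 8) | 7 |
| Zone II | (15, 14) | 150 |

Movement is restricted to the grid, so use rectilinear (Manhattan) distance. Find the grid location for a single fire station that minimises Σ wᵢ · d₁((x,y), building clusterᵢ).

(6, 2)

Manhattan distance separates: Σwᵢ(|x−xᵢ|+|y−yᵢ|) = Σwᵢ|x−xᵢ| + Σwᵢ|y−yᵢ|, so x and y are optimised independently as 1-D weighted medians.
Total weight W = 357; half = 178.5.
x-coordinate, sorted with cumulative weight:
  x=1 (Zone III, w=7) cum 7
  x=4 (Zone IV, w=120) cum 127
  x=6 (Zone I, w=80) cum 207  ← median
  x=15 (Zone II, w=150) cum 357
⇒ x* = 6
y-coordinate, sorted with cumulative weight:
  y=1 (Zone I, w=80) cum 80
  y=2 (Zone IV, w=120) cum 200  ← median
  y=8 (Zone III, w=7) cum 207
  y=14 (Zone II, w=150) cum 357
⇒ y* = 2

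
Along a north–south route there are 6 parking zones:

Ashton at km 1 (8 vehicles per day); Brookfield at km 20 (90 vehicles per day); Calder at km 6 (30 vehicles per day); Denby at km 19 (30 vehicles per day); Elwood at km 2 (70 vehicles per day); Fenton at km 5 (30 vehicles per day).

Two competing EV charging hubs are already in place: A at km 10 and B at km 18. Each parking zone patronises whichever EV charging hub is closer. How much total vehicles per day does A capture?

138

The indifferent point is the midpoint (10+18)/2 = 14; parking zones left of it (closer to A at 10) go to A, those right go to B.
  Ashton at 1 (w=8) → A
  Elwood at 2 (w=70) → A
  Fenton at 5 (w=30) → A
  Calder at 6 (w=30) → A
  Denby at 19 (w=30) → B
  Brookfield at 20 (w=90) → B
A captures 138; B captures 120.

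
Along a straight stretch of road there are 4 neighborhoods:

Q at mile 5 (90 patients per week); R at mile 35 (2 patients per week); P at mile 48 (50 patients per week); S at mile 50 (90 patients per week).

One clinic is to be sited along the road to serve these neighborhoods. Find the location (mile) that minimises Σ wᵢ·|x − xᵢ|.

For a sum of weighted absolute distances on a line, the optimum is the weighted median (not the mean). Total weight W = 232; half-weight = 116.
Sort by position and accumulate weight:
  mile 5 (Q, w=90) → cum 90
  mile 35 (R, w=2) → cum 92
  mile 48 (P, w=50) → cum 142  ≥ 116 → median here
  mile 50 (S, w=90) → cum 232
Optimal location: mile 48.

x = 48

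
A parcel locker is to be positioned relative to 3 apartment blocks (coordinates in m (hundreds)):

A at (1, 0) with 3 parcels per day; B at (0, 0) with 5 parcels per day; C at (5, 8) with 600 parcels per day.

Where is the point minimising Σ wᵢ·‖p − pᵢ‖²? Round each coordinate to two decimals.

(4.94, 7.89)

The minimiser of Σwᵢ‖p−pᵢ‖² is the weighted centroid p* = (Σwᵢpᵢ)/(Σwᵢ).
Σwᵢ = 608.
Σwᵢxᵢ = 3·1 + 5·0 + 600·5 = 3003.
Σwᵢyᵢ = 3·0 + 5·0 + 600·8 = 4800.
x* = 3003/608 = 4.94, y* = 4800/608 = 7.89.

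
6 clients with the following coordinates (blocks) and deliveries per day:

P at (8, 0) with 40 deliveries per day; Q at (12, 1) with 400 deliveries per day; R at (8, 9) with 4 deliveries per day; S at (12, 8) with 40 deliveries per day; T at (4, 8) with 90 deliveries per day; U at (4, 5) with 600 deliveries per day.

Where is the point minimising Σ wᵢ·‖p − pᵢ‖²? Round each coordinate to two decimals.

(7.15, 3.81)

The minimiser of Σwᵢ‖p−pᵢ‖² is the weighted centroid p* = (Σwᵢpᵢ)/(Σwᵢ).
Σwᵢ = 1174.
Σwᵢxᵢ = 40·8 + 400·12 + 4·8 + 40·12 + 90·4 + 600·4 = 8392.
Σwᵢyᵢ = 40·0 + 400·1 + 4·9 + 40·8 + 90·8 + 600·5 = 4476.
x* = 8392/1174 = 7.15, y* = 4476/1174 = 3.81.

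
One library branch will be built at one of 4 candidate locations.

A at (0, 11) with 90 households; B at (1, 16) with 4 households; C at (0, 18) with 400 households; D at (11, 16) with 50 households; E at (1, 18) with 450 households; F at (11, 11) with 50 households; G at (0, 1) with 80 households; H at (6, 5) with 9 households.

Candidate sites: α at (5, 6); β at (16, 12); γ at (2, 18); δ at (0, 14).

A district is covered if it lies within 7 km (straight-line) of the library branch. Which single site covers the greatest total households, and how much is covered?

Coverage radius r = 7 km; a point is covered iff (Δx)²+(Δy)² ≤ 7² = 49.
  α (5, 6): covers {H} → 9
  β (16, 12): covers {D, F} → 100
  γ (2, 18): covers {B, C, E} → 854
  δ (0, 14): covers {A, B, C, E} → 944
Maximum coverage at δ: 944 households.

δ, covering 944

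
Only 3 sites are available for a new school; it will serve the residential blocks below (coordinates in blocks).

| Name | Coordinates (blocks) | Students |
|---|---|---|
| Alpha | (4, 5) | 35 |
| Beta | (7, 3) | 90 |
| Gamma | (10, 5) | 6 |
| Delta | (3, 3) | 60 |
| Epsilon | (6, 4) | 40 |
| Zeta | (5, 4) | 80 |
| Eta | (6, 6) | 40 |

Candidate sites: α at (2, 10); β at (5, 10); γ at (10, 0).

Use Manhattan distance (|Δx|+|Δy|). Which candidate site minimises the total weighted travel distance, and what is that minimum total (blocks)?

β, total 2580 blocks

Total weighted distance at each candidate:
  α (2, 10): total = 3323
  β (5, 10): total = 2580
  γ (10, 0): total = 2995
Minimum is at β with total 2580 blocks.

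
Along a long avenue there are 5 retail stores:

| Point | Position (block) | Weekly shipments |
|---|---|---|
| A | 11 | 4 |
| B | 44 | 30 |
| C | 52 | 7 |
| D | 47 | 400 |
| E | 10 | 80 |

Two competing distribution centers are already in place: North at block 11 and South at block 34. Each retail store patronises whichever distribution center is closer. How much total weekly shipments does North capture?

The indifferent point is the midpoint (11+34)/2 = 22.5; retail stores left of it (closer to North at 11) go to North, those right go to South.
  E at 10 (w=80) → North
  A at 11 (w=4) → North
  B at 44 (w=30) → South
  D at 47 (w=400) → South
  C at 52 (w=7) → South
North captures 84; South captures 437.

84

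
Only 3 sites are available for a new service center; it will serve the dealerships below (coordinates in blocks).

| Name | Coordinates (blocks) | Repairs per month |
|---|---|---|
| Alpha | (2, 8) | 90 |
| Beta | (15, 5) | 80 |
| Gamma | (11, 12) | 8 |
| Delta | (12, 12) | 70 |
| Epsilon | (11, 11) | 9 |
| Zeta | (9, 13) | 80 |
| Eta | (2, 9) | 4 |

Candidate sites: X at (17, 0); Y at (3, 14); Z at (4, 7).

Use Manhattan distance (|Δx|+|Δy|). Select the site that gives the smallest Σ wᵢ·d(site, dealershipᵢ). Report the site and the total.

Total weighted distance at each candidate:
  X (17, 0): total = 5893
  Y (3, 14): total = 3843
  Z (4, 7): total = 3311
Minimum is at Z with total 3311 blocks.

Z, total 3311 blocks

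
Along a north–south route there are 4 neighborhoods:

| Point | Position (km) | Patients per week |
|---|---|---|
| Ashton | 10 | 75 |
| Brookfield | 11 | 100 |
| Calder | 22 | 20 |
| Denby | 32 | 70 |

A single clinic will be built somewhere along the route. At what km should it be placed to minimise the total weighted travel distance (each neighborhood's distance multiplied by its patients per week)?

For a sum of weighted absolute distances on a line, the optimum is the weighted median (not the mean). Total weight W = 265; half-weight = 132.5.
Sort by position and accumulate weight:
  km 10 (Ashton, w=75) → cum 75
  km 11 (Brookfield, w=100) → cum 175  ≥ 132.5 → median here
  km 22 (Calder, w=20) → cum 195
  km 32 (Denby, w=70) → cum 265
Optimal location: km 11.

x = 11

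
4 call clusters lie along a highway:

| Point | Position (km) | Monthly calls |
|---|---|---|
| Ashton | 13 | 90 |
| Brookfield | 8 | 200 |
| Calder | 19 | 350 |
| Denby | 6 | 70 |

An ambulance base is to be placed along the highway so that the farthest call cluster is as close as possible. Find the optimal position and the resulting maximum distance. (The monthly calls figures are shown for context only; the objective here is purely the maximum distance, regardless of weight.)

The 1-center on a line is the midpoint of the two extreme points: leftmost at 6, rightmost at 19.
Optimal location = (6 + 19)/2 = 12.5; maximum distance = (19 − 6)/2 = 6.5.

location 12.5, max distance 6.5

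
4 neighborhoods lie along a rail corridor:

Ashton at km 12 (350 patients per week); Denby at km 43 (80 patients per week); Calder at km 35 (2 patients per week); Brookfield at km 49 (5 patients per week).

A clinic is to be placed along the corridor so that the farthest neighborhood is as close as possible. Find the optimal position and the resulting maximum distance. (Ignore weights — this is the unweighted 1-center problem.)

location 30.5, max distance 18.5

The 1-center on a line is the midpoint of the two extreme points: leftmost at 12, rightmost at 49.
Optimal location = (12 + 49)/2 = 30.5; maximum distance = (49 − 12)/2 = 18.5.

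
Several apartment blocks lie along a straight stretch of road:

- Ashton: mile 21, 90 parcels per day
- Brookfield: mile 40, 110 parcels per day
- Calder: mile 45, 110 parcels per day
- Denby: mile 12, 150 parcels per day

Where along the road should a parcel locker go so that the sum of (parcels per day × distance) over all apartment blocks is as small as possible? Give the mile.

x = 21

For a sum of weighted absolute distances on a line, the optimum is the weighted median (not the mean). Total weight W = 460; half-weight = 230.
Sort by position and accumulate weight:
  mile 12 (Denby, w=150) → cum 150
  mile 21 (Ashton, w=90) → cum 240  ≥ 230 → median here
  mile 40 (Brookfield, w=110) → cum 350
  mile 45 (Calder, w=110) → cum 460
Optimal location: mile 21.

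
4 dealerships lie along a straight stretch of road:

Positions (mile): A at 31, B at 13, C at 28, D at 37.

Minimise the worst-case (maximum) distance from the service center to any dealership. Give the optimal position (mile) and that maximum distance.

The 1-center on a line is the midpoint of the two extreme points: leftmost at 13, rightmost at 37.
Optimal location = (13 + 37)/2 = 25; maximum distance = (37 − 13)/2 = 12.

location 25, max distance 12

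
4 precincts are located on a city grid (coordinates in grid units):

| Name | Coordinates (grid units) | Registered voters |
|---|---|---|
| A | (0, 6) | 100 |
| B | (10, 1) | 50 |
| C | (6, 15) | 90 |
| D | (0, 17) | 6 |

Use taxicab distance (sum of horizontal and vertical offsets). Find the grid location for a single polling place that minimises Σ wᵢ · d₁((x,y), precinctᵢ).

(6, 6)

Manhattan distance separates: Σwᵢ(|x−xᵢ|+|y−yᵢ|) = Σwᵢ|x−xᵢ| + Σwᵢ|y−yᵢ|, so x and y are optimised independently as 1-D weighted medians.
Total weight W = 246; half = 123.
x-coordinate, sorted with cumulative weight:
  x=0 (A, w=100) cum 100
  x=0 (D, w=6) cum 106
  x=6 (C, w=90) cum 196  ← median
  x=10 (B, w=50) cum 246
⇒ x* = 6
y-coordinate, sorted with cumulative weight:
  y=1 (B, w=50) cum 50
  y=6 (A, w=100) cum 150  ← median
  y=15 (C, w=90) cum 240
  y=17 (D, w=6) cum 246
⇒ y* = 6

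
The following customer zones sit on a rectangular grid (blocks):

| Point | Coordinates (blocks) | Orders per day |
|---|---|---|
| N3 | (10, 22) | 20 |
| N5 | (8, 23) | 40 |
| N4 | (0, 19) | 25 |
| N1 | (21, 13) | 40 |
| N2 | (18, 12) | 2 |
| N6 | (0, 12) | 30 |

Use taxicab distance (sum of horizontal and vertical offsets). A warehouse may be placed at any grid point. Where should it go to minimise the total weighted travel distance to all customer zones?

(8, 19)

Manhattan distance separates: Σwᵢ(|x−xᵢ|+|y−yᵢ|) = Σwᵢ|x−xᵢ| + Σwᵢ|y−yᵢ|, so x and y are optimised independently as 1-D weighted medians.
Total weight W = 157; half = 78.5.
x-coordinate, sorted with cumulative weight:
  x=0 (N4, w=25) cum 25
  x=0 (N6, w=30) cum 55
  x=8 (N5, w=40) cum 95  ← median
  x=10 (N3, w=20) cum 115
  x=18 (N2, w=2) cum 117
  x=21 (N1, w=40) cum 157
⇒ x* = 8
y-coordinate, sorted with cumulative weight:
  y=12 (N2, w=2) cum 2
  y=12 (N6, w=30) cum 32
  y=13 (N1, w=40) cum 72
  y=19 (N4, w=25) cum 97  ← median
  y=22 (N3, w=20) cum 117
  y=23 (N5, w=40) cum 157
⇒ y* = 19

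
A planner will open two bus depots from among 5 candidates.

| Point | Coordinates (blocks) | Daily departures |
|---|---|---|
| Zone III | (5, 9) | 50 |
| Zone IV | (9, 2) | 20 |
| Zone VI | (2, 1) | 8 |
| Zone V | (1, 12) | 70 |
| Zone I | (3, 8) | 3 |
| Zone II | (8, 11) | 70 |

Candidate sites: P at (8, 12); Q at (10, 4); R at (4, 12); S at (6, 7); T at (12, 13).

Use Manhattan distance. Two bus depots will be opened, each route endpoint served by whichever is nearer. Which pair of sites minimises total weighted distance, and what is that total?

Evaluate every pair (each demand assigned to the nearer of the two):
  {P, R}: total = 819
  {Q, R}: total = 923
  {P, S}: total = 962
  {R, S}: total = 962
  {P, Q}: total = 1035
  {R, T}: total = 1159
  {P, T}: total = 1243
  {Q, S}: total = 1422
  {S, T}: total = 1522
  {Q, T}: total = 1941
Best pair: {P, R} with total 819.

{P, R}, total 819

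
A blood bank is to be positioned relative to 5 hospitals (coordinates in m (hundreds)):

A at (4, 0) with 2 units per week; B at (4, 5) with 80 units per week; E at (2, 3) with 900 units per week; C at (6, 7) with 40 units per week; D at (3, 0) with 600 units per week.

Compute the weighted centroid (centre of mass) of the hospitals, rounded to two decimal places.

The minimiser of Σwᵢ‖p−pᵢ‖² is the weighted centroid p* = (Σwᵢpᵢ)/(Σwᵢ).
Σwᵢ = 1622.
Σwᵢxᵢ = 2·4 + 80·4 + 900·2 + 40·6 + 600·3 = 4168.
Σwᵢyᵢ = 2·0 + 80·5 + 900·3 + 40·7 + 600·0 = 3380.
x* = 4168/1622 = 2.57, y* = 3380/1622 = 2.08.

(2.57, 2.08)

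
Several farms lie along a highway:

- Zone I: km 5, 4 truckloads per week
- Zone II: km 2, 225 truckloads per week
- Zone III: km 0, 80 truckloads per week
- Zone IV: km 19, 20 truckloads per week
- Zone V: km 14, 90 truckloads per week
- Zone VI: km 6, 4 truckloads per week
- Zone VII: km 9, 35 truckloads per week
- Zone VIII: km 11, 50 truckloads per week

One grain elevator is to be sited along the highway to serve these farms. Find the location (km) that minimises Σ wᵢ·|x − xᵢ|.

x = 2

For a sum of weighted absolute distances on a line, the optimum is the weighted median (not the mean). Total weight W = 508; half-weight = 254.
Sort by position and accumulate weight:
  km 0 (Zone III, w=80) → cum 80
  km 2 (Zone II, w=225) → cum 305  ≥ 254 → median here
  km 5 (Zone I, w=4) → cum 309
  km 6 (Zone VI, w=4) → cum 313
  km 9 (Zone VII, w=35) → cum 348
  km 11 (Zone VIII, w=50) → cum 398
  km 14 (Zone V, w=90) → cum 488
  km 19 (Zone IV, w=20) → cum 508
Optimal location: km 2.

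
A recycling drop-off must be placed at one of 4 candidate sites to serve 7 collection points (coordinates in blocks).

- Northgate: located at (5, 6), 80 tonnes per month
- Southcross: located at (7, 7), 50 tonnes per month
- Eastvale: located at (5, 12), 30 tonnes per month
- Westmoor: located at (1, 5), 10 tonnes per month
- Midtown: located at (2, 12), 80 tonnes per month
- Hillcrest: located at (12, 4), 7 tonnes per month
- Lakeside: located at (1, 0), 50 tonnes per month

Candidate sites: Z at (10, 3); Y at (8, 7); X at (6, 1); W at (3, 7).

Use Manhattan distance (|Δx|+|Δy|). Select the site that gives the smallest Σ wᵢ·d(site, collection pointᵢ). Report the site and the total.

Total weighted distance at each candidate:
  Z (10, 3): total = 3501
  Y (8, 7): total = 2329
  X (6, 1): total = 2843
  W (3, 7): total = 1704
Minimum is at W with total 1704 blocks.

W, total 1704 blocks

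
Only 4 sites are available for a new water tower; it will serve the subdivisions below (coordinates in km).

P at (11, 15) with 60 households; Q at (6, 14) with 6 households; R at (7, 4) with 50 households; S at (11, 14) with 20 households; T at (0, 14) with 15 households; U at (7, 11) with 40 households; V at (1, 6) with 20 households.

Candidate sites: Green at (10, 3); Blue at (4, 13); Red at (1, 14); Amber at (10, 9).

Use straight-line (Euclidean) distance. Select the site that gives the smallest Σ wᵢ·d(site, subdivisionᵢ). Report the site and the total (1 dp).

Total weighted distance at each candidate:
  Green (10, 3): total = 1926.2
  Blue (4, 13): total = 1424.4
  Red (1, 14): total = 1859.4
  Amber (10, 9): total = 1298.6
Minimum is at Amber with total 1298.6 km.

Amber, total 1298.6 km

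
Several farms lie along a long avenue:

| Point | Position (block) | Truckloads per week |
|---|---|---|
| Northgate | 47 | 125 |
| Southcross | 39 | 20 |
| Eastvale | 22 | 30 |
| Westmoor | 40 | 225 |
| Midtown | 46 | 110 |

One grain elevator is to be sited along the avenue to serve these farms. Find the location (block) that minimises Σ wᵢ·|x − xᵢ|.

x = 40

For a sum of weighted absolute distances on a line, the optimum is the weighted median (not the mean). Total weight W = 510; half-weight = 255.
Sort by position and accumulate weight:
  block 22 (Eastvale, w=30) → cum 30
  block 39 (Southcross, w=20) → cum 50
  block 40 (Westmoor, w=225) → cum 275  ≥ 255 → median here
  block 46 (Midtown, w=110) → cum 385
  block 47 (Northgate, w=125) → cum 510
Optimal location: block 40.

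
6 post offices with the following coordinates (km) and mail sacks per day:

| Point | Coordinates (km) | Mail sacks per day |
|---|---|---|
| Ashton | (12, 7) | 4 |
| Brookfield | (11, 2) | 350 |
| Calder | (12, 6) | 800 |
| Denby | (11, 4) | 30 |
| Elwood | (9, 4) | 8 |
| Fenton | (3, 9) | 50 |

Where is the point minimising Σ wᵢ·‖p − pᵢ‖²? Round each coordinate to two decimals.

(11.31, 4.94)

The minimiser of Σwᵢ‖p−pᵢ‖² is the weighted centroid p* = (Σwᵢpᵢ)/(Σwᵢ).
Σwᵢ = 1242.
Σwᵢxᵢ = 4·12 + 350·11 + 800·12 + 30·11 + 8·9 + 50·3 = 14050.
Σwᵢyᵢ = 4·7 + 350·2 + 800·6 + 30·4 + 8·4 + 50·9 = 6130.
x* = 14050/1242 = 11.31, y* = 6130/1242 = 4.94.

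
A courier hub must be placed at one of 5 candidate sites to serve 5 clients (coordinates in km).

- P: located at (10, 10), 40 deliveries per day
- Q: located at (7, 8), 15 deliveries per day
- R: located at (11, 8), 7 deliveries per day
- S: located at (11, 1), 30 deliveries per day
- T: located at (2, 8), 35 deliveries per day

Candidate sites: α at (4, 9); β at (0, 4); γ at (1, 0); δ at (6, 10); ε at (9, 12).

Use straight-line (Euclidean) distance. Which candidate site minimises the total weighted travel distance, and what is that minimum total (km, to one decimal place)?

Total weighted distance at each candidate:
  α (4, 9): total = 737.4
  β (0, 4): total = 1167.9
  γ (1, 0): total = 1361.5
  δ (6, 10): total = 696.6
  ε (9, 12): total = 805.4
Minimum is at δ with total 696.6 km.

δ, total 696.6 km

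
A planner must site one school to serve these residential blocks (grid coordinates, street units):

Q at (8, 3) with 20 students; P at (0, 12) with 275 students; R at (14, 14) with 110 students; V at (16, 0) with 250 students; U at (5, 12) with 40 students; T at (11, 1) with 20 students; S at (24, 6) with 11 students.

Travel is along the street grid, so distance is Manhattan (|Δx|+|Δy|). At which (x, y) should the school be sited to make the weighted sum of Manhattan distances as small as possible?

Manhattan distance separates: Σwᵢ(|x−xᵢ|+|y−yᵢ|) = Σwᵢ|x−xᵢ| + Σwᵢ|y−yᵢ|, so x and y are optimised independently as 1-D weighted medians.
Total weight W = 726; half = 363.
x-coordinate, sorted with cumulative weight:
  x=0 (P, w=275) cum 275
  x=5 (U, w=40) cum 315
  x=8 (Q, w=20) cum 335
  x=11 (T, w=20) cum 355
  x=14 (R, w=110) cum 465  ← median
  x=16 (V, w=250) cum 715
  x=24 (S, w=11) cum 726
⇒ x* = 14
y-coordinate, sorted with cumulative weight:
  y=0 (V, w=250) cum 250
  y=1 (T, w=20) cum 270
  y=3 (Q, w=20) cum 290
  y=6 (S, w=11) cum 301
  y=12 (P, w=275) cum 576  ← median
  y=12 (U, w=40) cum 616
  y=14 (R, w=110) cum 726
⇒ y* = 12

(14, 12)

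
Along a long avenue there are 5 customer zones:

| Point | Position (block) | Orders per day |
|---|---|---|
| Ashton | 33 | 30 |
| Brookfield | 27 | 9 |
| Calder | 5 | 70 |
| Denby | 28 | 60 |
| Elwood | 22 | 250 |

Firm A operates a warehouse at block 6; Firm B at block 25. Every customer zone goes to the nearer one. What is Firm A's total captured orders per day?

The indifferent point is the midpoint (6+25)/2 = 15.5; customer zones left of it (closer to Firm A at 6) go to Firm A, those right go to Firm B.
  Calder at 5 (w=70) → Firm A
  Elwood at 22 (w=250) → Firm B
  Brookfield at 27 (w=9) → Firm B
  Denby at 28 (w=60) → Firm B
  Ashton at 33 (w=30) → Firm B
Firm A captures 70; Firm B captures 349.

70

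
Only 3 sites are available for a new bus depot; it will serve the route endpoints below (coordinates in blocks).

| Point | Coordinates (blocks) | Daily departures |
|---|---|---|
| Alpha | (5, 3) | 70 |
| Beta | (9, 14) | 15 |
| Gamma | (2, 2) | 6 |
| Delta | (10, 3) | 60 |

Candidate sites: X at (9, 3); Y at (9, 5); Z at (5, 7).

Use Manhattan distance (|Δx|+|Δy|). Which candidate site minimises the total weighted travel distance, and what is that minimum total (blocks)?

X, total 553 blocks

Total weighted distance at each candidate:
  X (9, 3): total = 553
  Y (9, 5): total = 795
  Z (5, 7): total = 1033
Minimum is at X with total 553 blocks.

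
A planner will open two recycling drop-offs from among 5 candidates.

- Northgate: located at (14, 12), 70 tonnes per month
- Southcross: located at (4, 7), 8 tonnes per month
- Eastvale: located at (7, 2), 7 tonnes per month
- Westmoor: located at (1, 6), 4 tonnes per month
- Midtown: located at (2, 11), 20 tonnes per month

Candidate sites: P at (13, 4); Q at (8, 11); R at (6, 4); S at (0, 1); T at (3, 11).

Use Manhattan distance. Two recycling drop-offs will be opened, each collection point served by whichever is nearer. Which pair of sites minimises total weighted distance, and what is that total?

{Q, T}, total 648

Evaluate every pair (each demand assigned to the nearer of the two):
  {Q, T}: total = 648
  {Q, R}: total = 699
  {Q, S}: total = 754
  {P, T}: total = 774
  {P, Q}: total = 778
  {P, R}: total = 939
  {R, T}: total = 949
  {S, T}: total = 980
  {P, S}: total = 1030
  {R, S}: total = 1425
Best pair: {Q, T} with total 648.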